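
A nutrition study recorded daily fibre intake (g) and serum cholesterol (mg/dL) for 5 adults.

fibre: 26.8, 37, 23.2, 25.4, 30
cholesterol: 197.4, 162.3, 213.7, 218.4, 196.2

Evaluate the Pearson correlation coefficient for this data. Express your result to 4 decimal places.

-0.9558

n = 5, Σx = 142.4, Σy = 988, Σx² = 4170.64, Σy² = 197168.74, Σxy = 27686.62
nΣxy − ΣxΣy = 138433.1 − 140691.2 = -2258.1
nΣx² − (Σx)² = 20853.2 − 20277.76 = 575.44; nΣy² − (Σy)² = 985843.7 − 976144 = 9699.7
r = -2258.1 / √(575.44 × 9699.7) = -2258.1 / 2362.5400 ≈ -0.9558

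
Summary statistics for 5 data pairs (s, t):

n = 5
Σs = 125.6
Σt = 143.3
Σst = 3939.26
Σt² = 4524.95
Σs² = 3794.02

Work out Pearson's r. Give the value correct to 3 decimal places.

r = (nΣst − ΣsΣt) / √[(nΣs² − (Σs)²)(nΣt² − (Σt)²)]
Numerator: 5×3939.26 − 125.6×143.3 = 1697.82
Denominator: √[(18970.1 − 15775.36)(22624.75 − 20534.89)] = √[3194.74 × 2089.86] = 2583.9039
r = 1697.82 / 2583.9039 ≈ 0.657

0.657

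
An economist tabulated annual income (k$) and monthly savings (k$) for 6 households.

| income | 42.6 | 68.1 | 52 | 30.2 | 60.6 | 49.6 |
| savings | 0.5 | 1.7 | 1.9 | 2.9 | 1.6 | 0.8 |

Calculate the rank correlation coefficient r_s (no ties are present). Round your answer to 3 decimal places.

-0.029

Rank income: 2, 6, 4, 1, 5, 3
Rank savings: 1, 4, 5, 6, 3, 2
d = rank(income) − rank(savings): 1, 2, -1, -5, 2, 1; Σd² = 36
ρ = 1 − 6Σd² / [n(n²−1)] = 1 − 6×36 / (6×35) = 1 − 216/210 ≈ -0.029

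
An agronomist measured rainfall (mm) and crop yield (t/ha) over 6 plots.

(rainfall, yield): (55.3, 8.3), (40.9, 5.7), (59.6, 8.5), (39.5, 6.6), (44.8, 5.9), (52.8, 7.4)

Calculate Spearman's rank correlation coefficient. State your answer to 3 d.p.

Rank rainfall: 5, 2, 6, 1, 3, 4
Rank yield: 5, 1, 6, 3, 2, 4
d = rank(rainfall) − rank(yield): 0, 1, 0, -2, 1, 0; Σd² = 6
ρ = 1 − 6Σd² / [n(n²−1)] = 1 − 6×6 / (6×35) = 1 − 36/210 ≈ 0.829

0.829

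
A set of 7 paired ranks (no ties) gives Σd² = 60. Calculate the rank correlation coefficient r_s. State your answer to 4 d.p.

-0.0714

ρ = 1 − 6Σd² / [n(n²−1)] = 1 − 6×60 / (7×48)
  = 1 − 360/336 = 1 − 1.07143 ≈ -0.0714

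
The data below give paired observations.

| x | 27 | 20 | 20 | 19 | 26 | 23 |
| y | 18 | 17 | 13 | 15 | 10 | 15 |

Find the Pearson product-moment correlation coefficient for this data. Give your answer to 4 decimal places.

-0.0820

n = 6, Σx = 135, Σy = 88, Σx² = 3095, Σy² = 1332, Σxy = 1976
nΣxy − ΣxΣy = 11856 − 11880 = -24
nΣx² − (Σx)² = 18570 − 18225 = 345; nΣy² − (Σy)² = 7992 − 7744 = 248
r = -24 / √(345 × 248) = -24 / 292.5064 ≈ -0.0820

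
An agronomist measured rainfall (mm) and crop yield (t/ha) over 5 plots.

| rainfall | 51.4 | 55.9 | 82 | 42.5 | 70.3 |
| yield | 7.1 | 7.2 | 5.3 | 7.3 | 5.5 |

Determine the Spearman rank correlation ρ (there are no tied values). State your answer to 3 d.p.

-0.900

Rank rainfall: 2, 3, 5, 1, 4
Rank yield: 3, 4, 1, 5, 2
d = rank(rainfall) − rank(yield): -1, -1, 4, -4, 2; Σd² = 38
ρ = 1 − 6Σd² / [n(n²−1)] = 1 − 6×38 / (5×24) = 1 − 228/120 ≈ -0.900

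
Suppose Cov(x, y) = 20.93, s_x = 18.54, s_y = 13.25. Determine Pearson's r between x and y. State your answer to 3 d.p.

0.085

r = Cov(x,y) / (s_x · s_y) = 20.93 / (18.54 × 13.25)
  = 20.93 / 245.6550 ≈ 0.085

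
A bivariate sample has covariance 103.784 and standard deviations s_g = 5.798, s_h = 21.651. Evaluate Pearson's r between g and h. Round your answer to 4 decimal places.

0.8268

r = Cov(g,h) / (s_g · s_h) = 103.784 / (5.798 × 21.651)
  = 103.784 / 125.5325 ≈ 0.8268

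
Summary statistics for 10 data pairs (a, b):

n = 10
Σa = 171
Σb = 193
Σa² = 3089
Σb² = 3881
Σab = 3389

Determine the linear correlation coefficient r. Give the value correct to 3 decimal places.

0.553

r = (nΣab − ΣaΣb) / √[(nΣa² − (Σa)²)(nΣb² − (Σb)²)]
Numerator: 10×3389 − 171×193 = 887
Denominator: √[(30890 − 29241)(38810 − 37249)] = √[1649 × 1561] = 1604.3968
r = 887 / 1604.3968 ≈ 0.553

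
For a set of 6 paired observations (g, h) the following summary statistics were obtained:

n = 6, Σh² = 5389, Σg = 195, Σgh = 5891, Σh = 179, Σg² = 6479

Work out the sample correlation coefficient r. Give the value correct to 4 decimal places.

0.8842

r = (nΣgh − ΣgΣh) / √[(nΣg² − (Σg)²)(nΣh² − (Σh)²)]
Numerator: 6×5891 − 195×179 = 441
Denominator: √[(38874 − 38025)(32334 − 32041)] = √[849 × 293] = 498.7555
r = 441 / 498.7555 ≈ 0.8842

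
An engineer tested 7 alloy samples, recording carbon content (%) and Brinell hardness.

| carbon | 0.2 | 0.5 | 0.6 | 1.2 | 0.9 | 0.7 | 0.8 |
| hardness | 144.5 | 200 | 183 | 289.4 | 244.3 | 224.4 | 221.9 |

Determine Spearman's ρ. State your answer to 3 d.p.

Rank carbon: 1, 2, 3, 7, 6, 4, 5
Rank hardness: 1, 3, 2, 7, 6, 5, 4
d = rank(carbon) − rank(hardness): 0, -1, 1, 0, 0, -1, 1; Σd² = 4
ρ = 1 − 6Σd² / [n(n²−1)] = 1 − 6×4 / (7×48) = 1 − 24/336 ≈ 0.929

0.929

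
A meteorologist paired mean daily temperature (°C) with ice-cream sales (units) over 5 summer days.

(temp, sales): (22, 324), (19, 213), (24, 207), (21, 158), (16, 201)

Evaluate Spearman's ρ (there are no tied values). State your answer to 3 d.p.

0.300

Rank temp: 4, 2, 5, 3, 1
Rank sales: 5, 4, 3, 1, 2
d = rank(temp) − rank(sales): -1, -2, 2, 2, -1; Σd² = 14
ρ = 1 − 6Σd² / [n(n²−1)] = 1 − 6×14 / (5×24) = 1 − 84/120 ≈ 0.300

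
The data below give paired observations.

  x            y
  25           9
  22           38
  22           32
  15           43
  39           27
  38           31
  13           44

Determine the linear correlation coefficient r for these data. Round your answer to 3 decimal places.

n = 7, Σx = 174, Σy = 224, Σx² = 4952, Σy² = 8024, Σxy = 5213
nΣxy − ΣxΣy = 36491 − 38976 = -2485
nΣx² − (Σx)² = 34664 − 30276 = 4388; nΣy² − (Σy)² = 56168 − 50176 = 5992
r = -2485 / √(4388 × 5992) = -2485 / 5127.6599 ≈ -0.485

-0.485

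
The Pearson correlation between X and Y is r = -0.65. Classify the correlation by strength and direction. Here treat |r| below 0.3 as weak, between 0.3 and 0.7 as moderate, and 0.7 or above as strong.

moderate negative

r = -0.65 < 0 so the relationship is negative.
|r| = 0.65, which falls in the moderate range.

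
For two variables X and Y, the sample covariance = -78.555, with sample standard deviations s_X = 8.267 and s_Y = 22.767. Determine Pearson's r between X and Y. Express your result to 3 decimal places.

r = Cov(X,Y) / (s_X · s_Y) = -78.555 / (8.267 × 22.767)
  = -78.555 / 188.2148 ≈ -0.417

-0.417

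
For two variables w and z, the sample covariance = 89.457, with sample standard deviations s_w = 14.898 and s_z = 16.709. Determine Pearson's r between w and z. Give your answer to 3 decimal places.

r = Cov(w,z) / (s_w · s_z) = 89.457 / (14.898 × 16.709)
  = 89.457 / 248.9307 ≈ 0.359

0.359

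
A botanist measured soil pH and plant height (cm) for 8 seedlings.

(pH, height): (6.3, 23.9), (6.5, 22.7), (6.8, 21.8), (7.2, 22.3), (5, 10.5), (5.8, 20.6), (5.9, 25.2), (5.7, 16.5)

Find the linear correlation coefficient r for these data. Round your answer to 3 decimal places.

0.694

n = 8, Σx = 49.2, Σy = 163.5, Σx² = 305.96, Σy² = 3500.93, Σxy = 1021.63
nΣxy − ΣxΣy = 8173.04 − 8044.2 = 128.84
nΣx² − (Σx)² = 2447.68 − 2420.64 = 27.04; nΣy² − (Σy)² = 28007.44 − 26732.25 = 1275.19
r = 128.84 / √(27.04 × 1275.19) = 128.84 / 185.6910 ≈ 0.694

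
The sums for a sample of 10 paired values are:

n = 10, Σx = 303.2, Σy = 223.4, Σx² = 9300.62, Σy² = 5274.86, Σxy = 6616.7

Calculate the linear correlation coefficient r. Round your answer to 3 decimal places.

-0.897

r = (nΣxy − ΣxΣy) / √[(nΣx² − (Σx)²)(nΣy² − (Σy)²)]
Numerator: 10×6616.7 − 303.2×223.4 = -1567.88
Denominator: √[(93006.2 − 91930.24)(52748.6 − 49907.56)] = √[1075.96 × 2841.04] = 1748.3837
r = -1567.88 / 1748.3837 ≈ -0.897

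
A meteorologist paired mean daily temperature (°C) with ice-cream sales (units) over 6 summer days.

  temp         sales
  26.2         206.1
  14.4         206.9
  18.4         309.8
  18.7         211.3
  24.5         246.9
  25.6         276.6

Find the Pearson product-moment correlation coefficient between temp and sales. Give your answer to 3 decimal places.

0.110

n = 6, Σx = 127.8, Σy = 1457.6, Σx² = 2837.66, Σy² = 363375.72, Σxy = 31160.82
nΣxy − ΣxΣy = 186964.92 − 186281.28 = 683.64
nΣx² − (Σx)² = 17025.96 − 16332.84 = 693.12; nΣy² − (Σy)² = 2180254.32 − 2124597.76 = 55656.56
r = 683.64 / √(693.12 × 55656.56) = 683.64 / 6211.0124 ≈ 0.110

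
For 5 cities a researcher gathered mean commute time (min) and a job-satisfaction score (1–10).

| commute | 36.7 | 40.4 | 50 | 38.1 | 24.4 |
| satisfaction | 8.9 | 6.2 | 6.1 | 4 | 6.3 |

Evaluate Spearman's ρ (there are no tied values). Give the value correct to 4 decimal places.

Rank commute: 2, 4, 5, 3, 1
Rank satisfaction: 5, 3, 2, 1, 4
d = rank(commute) − rank(satisfaction): -3, 1, 3, 2, -3; Σd² = 32
ρ = 1 − 6Σd² / [n(n²−1)] = 1 − 6×32 / (5×24) = 1 − 192/120 ≈ -0.6000

-0.6000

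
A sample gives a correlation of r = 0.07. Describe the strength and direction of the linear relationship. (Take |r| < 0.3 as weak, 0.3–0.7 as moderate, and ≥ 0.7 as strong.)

weak positive

r = 0.07 > 0 so the relationship is positive.
|r| = 0.07, which falls in the weak range.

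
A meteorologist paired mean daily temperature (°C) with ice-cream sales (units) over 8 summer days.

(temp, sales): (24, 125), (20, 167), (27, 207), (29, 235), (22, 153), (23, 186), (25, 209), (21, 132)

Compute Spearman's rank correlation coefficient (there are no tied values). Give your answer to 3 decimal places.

Rank temp: 5, 1, 7, 8, 3, 4, 6, 2
Rank sales: 1, 4, 6, 8, 3, 5, 7, 2
d = rank(temp) − rank(sales): 4, -3, 1, 0, 0, -1, -1, 0; Σd² = 28
ρ = 1 − 6Σd² / [n(n²−1)] = 1 − 6×28 / (8×63) = 1 − 168/504 ≈ 0.667

0.667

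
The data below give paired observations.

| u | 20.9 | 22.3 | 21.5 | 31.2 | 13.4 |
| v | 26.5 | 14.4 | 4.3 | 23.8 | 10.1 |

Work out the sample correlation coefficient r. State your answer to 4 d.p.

0.4943

n = 5, Σu = 109.3, Σv = 79.1, Σu² = 2549.35, Σv² = 1596.55, Σuv = 1845.32
nΣuv − ΣuΣv = 9226.6 − 8645.63 = 580.97
nΣu² − (Σu)² = 12746.75 − 11946.49 = 800.26; nΣv² − (Σv)² = 7982.75 − 6256.81 = 1725.94
r = 580.97 / √(800.26 × 1725.94) = 580.97 / 1175.2450 ≈ 0.4943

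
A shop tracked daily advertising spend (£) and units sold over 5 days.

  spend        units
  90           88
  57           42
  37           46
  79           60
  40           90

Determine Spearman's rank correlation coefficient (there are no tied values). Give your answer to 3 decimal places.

0.200

Rank spend: 5, 3, 1, 4, 2
Rank units: 4, 1, 2, 3, 5
d = rank(spend) − rank(units): 1, 2, -1, 1, -3; Σd² = 16
ρ = 1 − 6Σd² / [n(n²−1)] = 1 − 6×16 / (5×24) = 1 − 96/120 ≈ 0.200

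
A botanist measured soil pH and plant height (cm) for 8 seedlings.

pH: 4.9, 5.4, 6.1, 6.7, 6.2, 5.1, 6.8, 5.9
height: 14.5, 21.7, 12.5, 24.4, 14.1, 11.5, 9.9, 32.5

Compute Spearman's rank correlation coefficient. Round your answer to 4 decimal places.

Rank pH: 1, 3, 5, 7, 6, 2, 8, 4
Rank height: 5, 6, 3, 7, 4, 2, 1, 8
d = rank(pH) − rank(height): -4, -3, 2, 0, 2, 0, 7, -4; Σd² = 98
ρ = 1 − 6Σd² / [n(n²−1)] = 1 − 6×98 / (8×63) = 1 − 588/504 ≈ -0.1667

-0.1667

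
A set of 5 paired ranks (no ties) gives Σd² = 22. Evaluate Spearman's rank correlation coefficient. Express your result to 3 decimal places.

ρ = 1 − 6Σd² / [n(n²−1)] = 1 − 6×22 / (5×24)
  = 1 − 132/120 = 1 − 1.1000 ≈ -0.100

-0.100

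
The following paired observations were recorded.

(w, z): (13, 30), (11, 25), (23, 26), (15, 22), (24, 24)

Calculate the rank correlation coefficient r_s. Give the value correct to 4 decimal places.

Rank w: 2, 1, 4, 3, 5
Rank z: 5, 3, 4, 1, 2
d = rank(w) − rank(z): -3, -2, 0, 2, 3; Σd² = 26
ρ = 1 − 6Σd² / [n(n²−1)] = 1 − 6×26 / (5×24) = 1 − 156/120 ≈ -0.3000

-0.3000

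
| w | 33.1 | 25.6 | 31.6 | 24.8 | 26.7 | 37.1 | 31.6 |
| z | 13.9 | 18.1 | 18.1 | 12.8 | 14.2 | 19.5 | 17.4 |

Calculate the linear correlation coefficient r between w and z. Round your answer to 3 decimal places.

n = 7, Σw = 210.5, Σz = 114, Σw² = 6452.43, Σz² = 1896.92, Σwz = 3465.28
nΣwz − ΣwΣz = 24256.96 − 23997 = 259.96
nΣw² − (Σw)² = 45167.01 − 44310.25 = 856.76; nΣz² − (Σz)² = 13278.44 − 12996 = 282.44
r = 259.96 / √(856.76 × 282.44) = 259.96 / 491.9180 ≈ 0.528

0.528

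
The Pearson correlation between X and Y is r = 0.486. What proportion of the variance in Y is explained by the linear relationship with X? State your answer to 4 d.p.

0.2362

r² = (0.486)² = 0.2362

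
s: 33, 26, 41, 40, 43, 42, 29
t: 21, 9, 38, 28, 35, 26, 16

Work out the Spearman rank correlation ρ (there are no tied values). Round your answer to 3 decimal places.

0.821

Rank s: 3, 1, 5, 4, 7, 6, 2
Rank t: 3, 1, 7, 5, 6, 4, 2
d = rank(s) − rank(t): 0, 0, -2, -1, 1, 2, 0; Σd² = 10
ρ = 1 − 6Σd² / [n(n²−1)] = 1 − 6×10 / (7×48) = 1 − 60/336 ≈ 0.821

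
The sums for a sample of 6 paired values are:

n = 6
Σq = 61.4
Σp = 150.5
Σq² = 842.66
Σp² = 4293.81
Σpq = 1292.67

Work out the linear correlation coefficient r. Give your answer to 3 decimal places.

-0.742

r = (nΣpq − ΣpΣq) / √[(nΣp² − (Σp)²)(nΣq² − (Σq)²)]
Numerator: 6×1292.67 − 150.5×61.4 = -1484.68
Denominator: √[(25762.86 − 22650.25)(5055.96 − 3769.96)] = √[3112.61 × 1286] = 2000.7040
r = -1484.68 / 2000.7040 ≈ -0.742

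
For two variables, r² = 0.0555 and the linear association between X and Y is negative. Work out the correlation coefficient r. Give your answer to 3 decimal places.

|r| = √0.0555 = 0.236
The association is negative, so r = −0.236.

-0.236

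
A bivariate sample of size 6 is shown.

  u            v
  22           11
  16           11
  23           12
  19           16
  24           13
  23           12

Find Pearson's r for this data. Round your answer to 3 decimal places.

-0.052

n = 6, Σu = 127, Σv = 75, Σu² = 2735, Σv² = 955, Σuv = 1586
nΣuv − ΣuΣv = 9516 − 9525 = -9
nΣu² − (Σu)² = 16410 − 16129 = 281; nΣv² − (Σv)² = 5730 − 5625 = 105
r = -9 / √(281 × 105) = -9 / 171.7702 ≈ -0.052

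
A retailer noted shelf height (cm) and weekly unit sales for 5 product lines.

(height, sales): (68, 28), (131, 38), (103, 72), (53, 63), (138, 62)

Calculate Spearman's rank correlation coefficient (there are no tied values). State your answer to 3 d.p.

Rank height: 2, 4, 3, 1, 5
Rank sales: 1, 2, 5, 4, 3
d = rank(height) − rank(sales): 1, 2, -2, -3, 2; Σd² = 22
ρ = 1 − 6Σd² / [n(n²−1)] = 1 − 6×22 / (5×24) = 1 − 132/120 ≈ -0.100

-0.100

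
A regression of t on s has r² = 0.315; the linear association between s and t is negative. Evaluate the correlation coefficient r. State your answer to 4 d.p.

|r| = √0.315 = 0.5612
The association is negative, so r = −0.5612.

-0.5612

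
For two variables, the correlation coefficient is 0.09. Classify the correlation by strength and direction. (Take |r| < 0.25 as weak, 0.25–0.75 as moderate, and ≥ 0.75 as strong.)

r = 0.09 > 0 so the relationship is positive.
|r| = 0.09, which falls in the weak range.

weak positive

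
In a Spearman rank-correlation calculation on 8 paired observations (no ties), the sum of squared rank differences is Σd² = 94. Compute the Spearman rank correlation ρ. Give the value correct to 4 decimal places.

-0.1190

ρ = 1 − 6Σd² / [n(n²−1)] = 1 − 6×94 / (8×63)
  = 1 − 564/504 = 1 − 1.11905 ≈ -0.1190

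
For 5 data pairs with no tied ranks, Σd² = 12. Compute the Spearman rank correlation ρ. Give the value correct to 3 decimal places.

ρ = 1 − 6Σd² / [n(n²−1)] = 1 − 6×12 / (5×24)
  = 1 − 72/120 = 1 − 0.6000 ≈ 0.400

0.400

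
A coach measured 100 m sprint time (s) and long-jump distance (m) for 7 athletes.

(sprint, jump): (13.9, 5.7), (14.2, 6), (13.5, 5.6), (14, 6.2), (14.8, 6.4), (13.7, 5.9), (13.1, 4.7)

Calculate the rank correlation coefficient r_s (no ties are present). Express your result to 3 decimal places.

0.929

Rank sprint: 4, 6, 2, 5, 7, 3, 1
Rank jump: 3, 5, 2, 6, 7, 4, 1
d = rank(sprint) − rank(jump): 1, 1, 0, -1, 0, -1, 0; Σd² = 4
ρ = 1 − 6Σd² / [n(n²−1)] = 1 − 6×4 / (7×48) = 1 − 24/336 ≈ 0.929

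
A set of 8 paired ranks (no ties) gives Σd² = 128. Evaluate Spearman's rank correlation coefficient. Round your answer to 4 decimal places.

-0.5238

ρ = 1 − 6Σd² / [n(n²−1)] = 1 − 6×128 / (8×63)
  = 1 − 768/504 = 1 − 1.52381 ≈ -0.5238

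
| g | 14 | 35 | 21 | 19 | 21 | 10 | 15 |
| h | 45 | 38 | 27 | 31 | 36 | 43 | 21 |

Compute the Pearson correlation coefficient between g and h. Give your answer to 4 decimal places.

n = 7, Σg = 135, Σh = 241, Σg² = 2989, Σh² = 8745, Σgh = 4617
nΣgh − ΣgΣh = 32319 − 32535 = -216
nΣg² − (Σg)² = 20923 − 18225 = 2698; nΣh² − (Σh)² = 61215 − 58081 = 3134
r = -216 / √(2698 × 3134) = -216 / 2907.8397 ≈ -0.0743

-0.0743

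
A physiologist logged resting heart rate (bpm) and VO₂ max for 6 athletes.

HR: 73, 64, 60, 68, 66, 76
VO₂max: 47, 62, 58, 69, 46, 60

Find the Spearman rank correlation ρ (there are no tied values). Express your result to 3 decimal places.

Rank HR: 5, 2, 1, 4, 3, 6
Rank VO₂max: 2, 5, 3, 6, 1, 4
d = rank(HR) − rank(VO₂max): 3, -3, -2, -2, 2, 2; Σd² = 34
ρ = 1 − 6Σd² / [n(n²−1)] = 1 − 6×34 / (6×35) = 1 − 204/210 ≈ 0.029

0.029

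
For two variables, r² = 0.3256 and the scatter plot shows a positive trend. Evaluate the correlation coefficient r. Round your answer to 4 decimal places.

|r| = √0.3256 = 0.5706
The association is positive, so r = 0.5706.

0.5706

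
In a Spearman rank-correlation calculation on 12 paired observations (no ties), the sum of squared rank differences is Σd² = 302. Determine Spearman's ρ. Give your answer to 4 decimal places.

-0.0559

ρ = 1 − 6Σd² / [n(n²−1)] = 1 − 6×302 / (12×143)
  = 1 − 1812/1716 = 1 − 1.05594 ≈ -0.0559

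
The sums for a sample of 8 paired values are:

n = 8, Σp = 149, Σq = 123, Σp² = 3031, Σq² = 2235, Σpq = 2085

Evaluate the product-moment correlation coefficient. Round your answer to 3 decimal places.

r = (nΣpq − ΣpΣq) / √[(nΣp² − (Σp)²)(nΣq² − (Σq)²)]
Numerator: 8×2085 − 149×123 = -1647
Denominator: √[(24248 − 22201)(17880 − 15129)] = √[2047 × 2751] = 2373.0354
r = -1647 / 2373.0354 ≈ -0.694

-0.694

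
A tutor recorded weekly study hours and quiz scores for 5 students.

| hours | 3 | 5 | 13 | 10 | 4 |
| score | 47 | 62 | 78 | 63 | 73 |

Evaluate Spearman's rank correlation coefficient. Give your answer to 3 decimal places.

Rank hours: 1, 3, 5, 4, 2
Rank score: 1, 2, 5, 3, 4
d = rank(hours) − rank(score): 0, 1, 0, 1, -2; Σd² = 6
ρ = 1 − 6Σd² / [n(n²−1)] = 1 − 6×6 / (5×24) = 1 − 36/120 ≈ 0.700

0.700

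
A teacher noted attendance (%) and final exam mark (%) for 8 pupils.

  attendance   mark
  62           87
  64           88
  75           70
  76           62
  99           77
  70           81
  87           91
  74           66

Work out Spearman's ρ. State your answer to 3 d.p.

Rank attendance: 1, 2, 5, 6, 8, 3, 7, 4
Rank mark: 6, 7, 3, 1, 4, 5, 8, 2
d = rank(attendance) − rank(mark): -5, -5, 2, 5, 4, -2, -1, 2; Σd² = 104
ρ = 1 − 6Σd² / [n(n²−1)] = 1 − 6×104 / (8×63) = 1 − 624/504 ≈ -0.238

-0.238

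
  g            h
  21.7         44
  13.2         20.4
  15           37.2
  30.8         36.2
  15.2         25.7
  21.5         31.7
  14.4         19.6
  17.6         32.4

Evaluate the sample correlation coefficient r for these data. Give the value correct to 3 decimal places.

n = 8, Σg = 149.4, Σh = 247.2, Σg² = 3029.18, Σh² = 8145.74, Σgh = 4821.71
nΣgh − ΣgΣh = 38573.68 − 36931.68 = 1642
nΣg² − (Σg)² = 24233.44 − 22320.36 = 1913.08; nΣh² − (Σh)² = 65165.92 − 61107.84 = 4058.08
r = 1642 / √(1913.08 × 4058.08) = 1642 / 2786.2935 ≈ 0.589

0.589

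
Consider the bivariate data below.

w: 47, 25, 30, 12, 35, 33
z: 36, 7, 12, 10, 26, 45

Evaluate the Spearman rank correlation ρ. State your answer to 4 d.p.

0.7714

Rank w: 6, 2, 3, 1, 5, 4
Rank z: 5, 1, 3, 2, 4, 6
d = rank(w) − rank(z): 1, 1, 0, -1, 1, -2; Σd² = 8
ρ = 1 − 6Σd² / [n(n²−1)] = 1 − 6×8 / (6×35) = 1 − 48/210 ≈ 0.7714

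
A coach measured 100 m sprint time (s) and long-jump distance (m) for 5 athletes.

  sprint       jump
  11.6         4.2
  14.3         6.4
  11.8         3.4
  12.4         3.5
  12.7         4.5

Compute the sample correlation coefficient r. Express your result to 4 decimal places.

n = 5, Σx = 62.8, Σy = 22, Σx² = 793.34, Σy² = 102.66, Σxy = 280.91
nΣxy − ΣxΣy = 1404.55 − 1381.6 = 22.95
nΣx² − (Σx)² = 3966.7 − 3943.84 = 22.86; nΣy² − (Σy)² = 513.3 − 484 = 29.3
r = 22.95 / √(22.86 × 29.3) = 22.95 / 25.8805 ≈ 0.8868

0.8868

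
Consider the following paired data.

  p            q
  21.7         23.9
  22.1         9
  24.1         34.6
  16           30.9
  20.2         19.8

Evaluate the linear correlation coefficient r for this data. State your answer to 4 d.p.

n = 5, Σp = 104.1, Σq = 118.2, Σp² = 2204.15, Σq² = 3196.22, Σpq = 2445.75
nΣpq − ΣpΣq = 12228.75 − 12304.62 = -75.87
nΣp² − (Σp)² = 11020.75 − 10836.81 = 183.94; nΣq² − (Σq)² = 15981.1 − 13971.24 = 2009.86
r = -75.87 / √(183.94 × 2009.86) = -75.87 / 608.0244 ≈ -0.1248

-0.1248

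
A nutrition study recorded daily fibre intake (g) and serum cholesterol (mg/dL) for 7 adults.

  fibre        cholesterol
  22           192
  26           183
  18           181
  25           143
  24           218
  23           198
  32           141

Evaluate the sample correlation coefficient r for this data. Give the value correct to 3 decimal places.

n = 7, Σx = 170, Σy = 1256, Σx² = 4238, Σy² = 230172, Σxy = 30113
nΣxy − ΣxΣy = 210791 − 213520 = -2729
nΣx² − (Σx)² = 29666 − 28900 = 766; nΣy² − (Σy)² = 1611204 − 1577536 = 33668
r = -2729 / √(766 × 33668) = -2729 / 5078.3549 ≈ -0.537

-0.537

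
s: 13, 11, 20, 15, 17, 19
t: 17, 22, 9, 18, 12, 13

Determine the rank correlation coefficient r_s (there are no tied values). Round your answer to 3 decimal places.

Rank s: 2, 1, 6, 3, 4, 5
Rank t: 4, 6, 1, 5, 2, 3
d = rank(s) − rank(t): -2, -5, 5, -2, 2, 2; Σd² = 66
ρ = 1 − 6Σd² / [n(n²−1)] = 1 − 6×66 / (6×35) = 1 − 396/210 ≈ -0.886

-0.886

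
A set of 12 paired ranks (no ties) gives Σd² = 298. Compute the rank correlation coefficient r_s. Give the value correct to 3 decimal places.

-0.042

ρ = 1 − 6Σd² / [n(n²−1)] = 1 − 6×298 / (12×143)
  = 1 − 1788/1716 = 1 − 1.0420 ≈ -0.042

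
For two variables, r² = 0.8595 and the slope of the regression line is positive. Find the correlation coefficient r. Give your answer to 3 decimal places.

0.927

|r| = √0.8595 = 0.927
The association is positive, so r = 0.927.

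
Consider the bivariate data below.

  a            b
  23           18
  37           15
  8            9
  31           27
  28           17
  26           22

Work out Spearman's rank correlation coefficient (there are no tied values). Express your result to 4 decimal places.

0.2571

Rank a: 2, 6, 1, 5, 4, 3
Rank b: 4, 2, 1, 6, 3, 5
d = rank(a) − rank(b): -2, 4, 0, -1, 1, -2; Σd² = 26
ρ = 1 − 6Σd² / [n(n²−1)] = 1 − 6×26 / (6×35) = 1 − 156/210 ≈ 0.2571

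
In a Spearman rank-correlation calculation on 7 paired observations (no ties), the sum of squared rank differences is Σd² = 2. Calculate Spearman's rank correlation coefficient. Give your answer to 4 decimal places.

0.9643

ρ = 1 − 6Σd² / [n(n²−1)] = 1 − 6×2 / (7×48)
  = 1 − 12/336 = 1 − 0.03571 ≈ 0.9643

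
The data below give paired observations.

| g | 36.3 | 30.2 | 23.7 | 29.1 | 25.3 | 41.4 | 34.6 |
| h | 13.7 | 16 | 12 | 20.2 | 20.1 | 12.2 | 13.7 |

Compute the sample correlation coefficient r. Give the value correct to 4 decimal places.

-0.4558

n = 7, Σg = 220.6, Σh = 107.9, Σg² = 7189.44, Σh² = 1736.27, Σgh = 3340.36
nΣgh − ΣgΣh = 23382.52 − 23802.74 = -420.22
nΣg² − (Σg)² = 50326.08 − 48664.36 = 1661.72; nΣh² − (Σh)² = 12153.89 − 11642.41 = 511.48
r = -420.22 / √(1661.72 × 511.48) = -420.22 / 921.9200 ≈ -0.4558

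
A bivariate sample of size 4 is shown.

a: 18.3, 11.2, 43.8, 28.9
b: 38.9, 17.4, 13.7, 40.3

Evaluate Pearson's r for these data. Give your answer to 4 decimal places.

-0.2468

n = 4, Σa = 102.2, Σb = 110.3, Σa² = 3213.98, Σb² = 3627.75, Σab = 2671.48
nΣab − ΣaΣb = 10685.92 − 11272.66 = -586.74
nΣa² − (Σa)² = 12855.92 − 10444.84 = 2411.08; nΣb² − (Σb)² = 14511 − 12166.09 = 2344.91
r = -586.74 / √(2411.08 × 2344.91) = -586.74 / 2377.7648 ≈ -0.2468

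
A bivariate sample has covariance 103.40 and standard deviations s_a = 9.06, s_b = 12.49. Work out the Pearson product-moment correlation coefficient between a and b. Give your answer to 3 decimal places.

0.914

r = Cov(a,b) / (s_a · s_b) = 103.40 / (9.06 × 12.49)
  = 103.40 / 113.1594 ≈ 0.914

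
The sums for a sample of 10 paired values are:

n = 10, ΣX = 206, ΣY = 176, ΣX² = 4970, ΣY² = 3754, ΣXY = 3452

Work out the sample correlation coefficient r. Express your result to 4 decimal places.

-0.2514

r = (nΣXY − ΣXΣY) / √[(nΣX² − (ΣX)²)(nΣY² − (ΣY)²)]
Numerator: 10×3452 − 206×176 = -1736
Denominator: √[(49700 − 42436)(37540 − 30976)] = √[7264 × 6564] = 6905.1355
r = -1736 / 6905.1355 ≈ -0.2514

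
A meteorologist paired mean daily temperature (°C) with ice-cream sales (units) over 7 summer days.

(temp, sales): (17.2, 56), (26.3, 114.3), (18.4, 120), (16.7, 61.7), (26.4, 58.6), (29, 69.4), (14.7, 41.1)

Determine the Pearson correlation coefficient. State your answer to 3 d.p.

n = 7, Σx = 148.7, Σy = 521.1, Σx² = 3359.03, Σy² = 44346.91, Σxy = 11371.49
nΣxy − ΣxΣy = 79600.43 − 77487.57 = 2112.86
nΣx² − (Σx)² = 23513.21 − 22111.69 = 1401.52; nΣy² − (Σy)² = 310428.37 − 271545.21 = 38883.16
r = 2112.86 / √(1401.52 × 38883.16) = 2112.86 / 7382.1085 ≈ 0.286

0.286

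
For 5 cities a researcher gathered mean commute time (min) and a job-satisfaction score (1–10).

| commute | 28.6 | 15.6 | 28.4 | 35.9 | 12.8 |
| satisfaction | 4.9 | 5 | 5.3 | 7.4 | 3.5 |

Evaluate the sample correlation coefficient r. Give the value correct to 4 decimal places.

n = 5, Σx = 121.3, Σy = 26.1, Σx² = 3320.53, Σy² = 144.11, Σxy = 679.12
nΣxy − ΣxΣy = 3395.6 − 3165.93 = 229.67
nΣx² − (Σx)² = 16602.65 − 14713.69 = 1888.96; nΣy² − (Σy)² = 720.55 − 681.21 = 39.34
r = 229.67 / √(1888.96 × 39.34) = 229.67 / 272.6017 ≈ 0.8425

0.8425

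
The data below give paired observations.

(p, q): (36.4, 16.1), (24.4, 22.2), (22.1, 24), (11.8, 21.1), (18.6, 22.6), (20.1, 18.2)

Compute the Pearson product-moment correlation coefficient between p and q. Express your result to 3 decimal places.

n = 6, Σp = 133.4, Σq = 124.2, Σp² = 3297.94, Σq² = 2615.26, Σpq = 2693.28
nΣpq − ΣpΣq = 16159.68 − 16568.28 = -408.6
nΣp² − (Σp)² = 19787.64 − 17795.56 = 1992.08; nΣq² − (Σq)² = 15691.56 − 15425.64 = 265.92
r = -408.6 / √(1992.08 × 265.92) = -408.6 / 727.8282 ≈ -0.561

-0.561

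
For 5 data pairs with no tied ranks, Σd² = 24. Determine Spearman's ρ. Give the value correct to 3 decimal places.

ρ = 1 − 6Σd² / [n(n²−1)] = 1 − 6×24 / (5×24)
  = 1 − 144/120 = 1 − 1.2000 ≈ -0.200

-0.200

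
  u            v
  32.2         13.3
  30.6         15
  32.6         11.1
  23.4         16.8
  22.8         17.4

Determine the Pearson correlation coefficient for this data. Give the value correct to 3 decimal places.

n = 5, Σu = 141.6, Σv = 73.6, Σu² = 4103.36, Σv² = 1110.1, Σuv = 2038.96
nΣuv − ΣuΣv = 10194.8 − 10421.76 = -226.96
nΣu² − (Σu)² = 20516.8 − 20050.56 = 466.24; nΣv² − (Σv)² = 5550.5 − 5416.96 = 133.54
r = -226.96 / √(466.24 × 133.54) = -226.96 / 249.5229 ≈ -0.910

-0.910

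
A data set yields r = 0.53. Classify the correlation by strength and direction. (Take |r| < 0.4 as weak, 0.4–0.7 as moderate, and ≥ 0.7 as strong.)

moderate positive

r = 0.53 > 0 so the relationship is positive.
|r| = 0.53, which falls in the moderate range.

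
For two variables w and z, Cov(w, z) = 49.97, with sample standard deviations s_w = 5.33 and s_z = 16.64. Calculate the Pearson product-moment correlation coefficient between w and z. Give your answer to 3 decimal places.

0.563

r = Cov(w,z) / (s_w · s_z) = 49.97 / (5.33 × 16.64)
  = 49.97 / 88.6912 ≈ 0.563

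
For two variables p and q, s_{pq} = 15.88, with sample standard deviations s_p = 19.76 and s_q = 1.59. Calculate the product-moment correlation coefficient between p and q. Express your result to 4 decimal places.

0.5054

r = Cov(p,q) / (s_p · s_q) = 15.88 / (19.76 × 1.59)
  = 15.88 / 31.4184 ≈ 0.5054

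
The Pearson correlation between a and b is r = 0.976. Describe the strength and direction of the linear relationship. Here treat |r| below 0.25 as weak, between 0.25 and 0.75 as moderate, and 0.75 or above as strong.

r = 0.976 > 0 so the relationship is positive.
|r| = 0.976, which falls in the strong range.

strong positive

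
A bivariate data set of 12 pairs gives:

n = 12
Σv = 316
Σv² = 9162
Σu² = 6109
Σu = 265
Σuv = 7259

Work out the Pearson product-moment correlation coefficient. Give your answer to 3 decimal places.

r = (nΣuv − ΣuΣv) / √[(nΣu² − (Σu)²)(nΣv² − (Σv)²)]
Numerator: 12×7259 − 265×316 = 3368
Denominator: √[(73308 − 70225)(109944 − 99856)] = √[3083 × 10088] = 5576.8543
r = 3368 / 5576.8543 ≈ 0.604

0.604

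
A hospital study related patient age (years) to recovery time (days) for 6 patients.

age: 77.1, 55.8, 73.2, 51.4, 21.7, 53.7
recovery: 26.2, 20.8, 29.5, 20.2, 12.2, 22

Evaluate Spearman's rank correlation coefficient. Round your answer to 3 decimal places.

Rank age: 6, 4, 5, 2, 1, 3
Rank recovery: 5, 3, 6, 2, 1, 4
d = rank(age) − rank(recovery): 1, 1, -1, 0, 0, -1; Σd² = 4
ρ = 1 − 6Σd² / [n(n²−1)] = 1 − 6×4 / (6×35) = 1 − 24/210 ≈ 0.886

0.886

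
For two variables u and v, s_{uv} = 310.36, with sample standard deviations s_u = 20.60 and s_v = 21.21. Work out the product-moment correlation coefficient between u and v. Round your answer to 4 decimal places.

r = Cov(u,v) / (s_u · s_v) = 310.36 / (20.60 × 21.21)
  = 310.36 / 436.9260 ≈ 0.7103

0.7103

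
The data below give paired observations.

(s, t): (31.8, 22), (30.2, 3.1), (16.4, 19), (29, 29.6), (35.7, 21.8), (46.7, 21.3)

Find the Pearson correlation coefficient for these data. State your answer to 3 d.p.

n = 6, Σs = 189.8, Σt = 116.8, Σs² = 6488.62, Σt² = 2659.7, Σst = 3736.19
nΣst − ΣsΣt = 22417.14 − 22168.64 = 248.5
nΣs² − (Σs)² = 38931.72 − 36024.04 = 2907.68; nΣt² − (Σt)² = 15958.2 − 13642.24 = 2315.96
r = 248.5 / √(2907.68 × 2315.96) = 248.5 / 2595.0088 ≈ 0.096

0.096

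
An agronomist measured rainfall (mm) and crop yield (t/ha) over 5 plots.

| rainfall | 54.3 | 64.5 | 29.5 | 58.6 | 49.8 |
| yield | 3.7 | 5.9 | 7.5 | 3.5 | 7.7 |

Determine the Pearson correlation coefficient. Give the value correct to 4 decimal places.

-0.5748

n = 5, Σx = 256.7, Σy = 28.3, Σx² = 13892.99, Σy² = 176.29, Σxy = 1391.27
nΣxy − ΣxΣy = 6956.35 − 7264.61 = -308.26
nΣx² − (Σx)² = 69464.95 − 65894.89 = 3570.06; nΣy² − (Σy)² = 881.45 − 800.89 = 80.56
r = -308.26 / √(3570.06 × 80.56) = -308.26 / 536.2873 ≈ -0.5748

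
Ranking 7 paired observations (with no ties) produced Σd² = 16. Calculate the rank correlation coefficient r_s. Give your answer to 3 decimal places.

0.714

ρ = 1 − 6Σd² / [n(n²−1)] = 1 − 6×16 / (7×48)
  = 1 − 96/336 = 1 − 0.2857 ≈ 0.714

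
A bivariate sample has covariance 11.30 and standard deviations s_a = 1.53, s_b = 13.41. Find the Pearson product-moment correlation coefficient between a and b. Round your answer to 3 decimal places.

0.551

r = Cov(a,b) / (s_a · s_b) = 11.30 / (1.53 × 13.41)
  = 11.30 / 20.5173 ≈ 0.551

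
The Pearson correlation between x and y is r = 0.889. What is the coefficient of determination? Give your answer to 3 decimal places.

r² = (0.889)² = 0.790

0.790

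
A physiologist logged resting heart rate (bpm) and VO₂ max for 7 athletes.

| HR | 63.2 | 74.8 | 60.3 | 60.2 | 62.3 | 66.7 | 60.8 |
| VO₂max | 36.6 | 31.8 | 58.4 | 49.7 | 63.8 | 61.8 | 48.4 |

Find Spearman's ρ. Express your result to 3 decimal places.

Rank HR: 5, 7, 2, 1, 4, 6, 3
Rank VO₂max: 2, 1, 5, 4, 7, 6, 3
d = rank(HR) − rank(VO₂max): 3, 6, -3, -3, -3, 0, 0; Σd² = 72
ρ = 1 − 6Σd² / [n(n²−1)] = 1 − 6×72 / (7×48) = 1 − 432/336 ≈ -0.286

-0.286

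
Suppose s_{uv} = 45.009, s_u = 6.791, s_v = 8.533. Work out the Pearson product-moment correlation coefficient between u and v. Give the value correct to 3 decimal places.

r = Cov(u,v) / (s_u · s_v) = 45.009 / (6.791 × 8.533)
  = 45.009 / 57.9476 ≈ 0.777

0.777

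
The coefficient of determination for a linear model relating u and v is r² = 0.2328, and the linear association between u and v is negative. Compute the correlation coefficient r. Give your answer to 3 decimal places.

-0.482

|r| = √0.2328 = 0.482
The association is negative, so r = −0.482.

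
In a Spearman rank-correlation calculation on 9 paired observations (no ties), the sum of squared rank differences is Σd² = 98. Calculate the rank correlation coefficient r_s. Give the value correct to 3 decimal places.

ρ = 1 − 6Σd² / [n(n²−1)] = 1 − 6×98 / (9×80)
  = 1 − 588/720 = 1 − 0.8167 ≈ 0.183

0.183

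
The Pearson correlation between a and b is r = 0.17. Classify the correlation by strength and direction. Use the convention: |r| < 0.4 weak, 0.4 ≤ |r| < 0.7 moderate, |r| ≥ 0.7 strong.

weak positive

r = 0.17 > 0 so the relationship is positive.
|r| = 0.17, which falls in the weak range.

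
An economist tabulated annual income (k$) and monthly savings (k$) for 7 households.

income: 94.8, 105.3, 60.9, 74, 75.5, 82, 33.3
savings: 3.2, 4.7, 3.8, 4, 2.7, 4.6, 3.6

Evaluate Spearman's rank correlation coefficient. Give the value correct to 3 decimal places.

0.321

Rank income: 6, 7, 2, 3, 4, 5, 1
Rank savings: 2, 7, 4, 5, 1, 6, 3
d = rank(income) − rank(savings): 4, 0, -2, -2, 3, -1, -2; Σd² = 38
ρ = 1 − 6Σd² / [n(n²−1)] = 1 − 6×38 / (7×48) = 1 − 228/336 ≈ 0.321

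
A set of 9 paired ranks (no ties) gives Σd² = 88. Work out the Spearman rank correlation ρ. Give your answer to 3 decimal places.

ρ = 1 − 6Σd² / [n(n²−1)] = 1 − 6×88 / (9×80)
  = 1 − 528/720 = 1 − 0.7333 ≈ 0.267

0.267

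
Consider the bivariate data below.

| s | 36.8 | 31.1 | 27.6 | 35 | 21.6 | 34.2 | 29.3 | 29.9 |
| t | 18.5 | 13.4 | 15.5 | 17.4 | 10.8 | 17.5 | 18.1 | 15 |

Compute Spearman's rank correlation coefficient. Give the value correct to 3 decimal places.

0.595

Rank s: 8, 5, 2, 7, 1, 6, 3, 4
Rank t: 8, 2, 4, 5, 1, 6, 7, 3
d = rank(s) − rank(t): 0, 3, -2, 2, 0, 0, -4, 1; Σd² = 34
ρ = 1 − 6Σd² / [n(n²−1)] = 1 − 6×34 / (8×63) = 1 − 204/504 ≈ 0.595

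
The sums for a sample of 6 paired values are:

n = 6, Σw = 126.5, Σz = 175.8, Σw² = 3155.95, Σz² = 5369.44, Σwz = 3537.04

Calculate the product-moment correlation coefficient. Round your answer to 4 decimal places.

-0.5183

r = (nΣwz − ΣwΣz) / √[(nΣw² − (Σw)²)(nΣz² − (Σz)²)]
Numerator: 6×3537.04 − 126.5×175.8 = -1016.46
Denominator: √[(18935.7 − 16002.25)(32216.64 − 30905.64)] = √[2933.45 × 1311] = 1961.0591
r = -1016.46 / 1961.0591 ≈ -0.5183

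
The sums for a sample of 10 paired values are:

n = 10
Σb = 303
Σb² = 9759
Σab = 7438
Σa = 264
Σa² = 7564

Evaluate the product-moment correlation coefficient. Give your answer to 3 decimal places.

-0.957

r = (nΣab − ΣaΣb) / √[(nΣa² − (Σa)²)(nΣb² − (Σb)²)]
Numerator: 10×7438 − 264×303 = -5612
Denominator: √[(75640 − 69696)(97590 − 91809)] = √[5944 × 5781] = 5861.9335
r = -5612 / 5861.9335 ≈ -0.957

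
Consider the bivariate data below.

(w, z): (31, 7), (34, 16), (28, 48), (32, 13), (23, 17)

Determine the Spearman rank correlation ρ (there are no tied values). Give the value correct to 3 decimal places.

Rank w: 3, 5, 2, 4, 1
Rank z: 1, 3, 5, 2, 4
d = rank(w) − rank(z): 2, 2, -3, 2, -3; Σd² = 30
ρ = 1 − 6Σd² / [n(n²−1)] = 1 − 6×30 / (5×24) = 1 − 180/120 ≈ -0.500

-0.500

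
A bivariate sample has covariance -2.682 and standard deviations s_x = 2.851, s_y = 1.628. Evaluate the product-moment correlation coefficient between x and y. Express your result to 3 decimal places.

-0.578

r = Cov(x,y) / (s_x · s_y) = -2.682 / (2.851 × 1.628)
  = -2.682 / 4.6414 ≈ -0.578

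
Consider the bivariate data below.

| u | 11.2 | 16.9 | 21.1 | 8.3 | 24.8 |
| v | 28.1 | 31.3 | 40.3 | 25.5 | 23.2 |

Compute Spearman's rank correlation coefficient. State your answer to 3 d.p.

0.000

Rank u: 2, 3, 4, 1, 5
Rank v: 3, 4, 5, 2, 1
d = rank(u) − rank(v): -1, -1, -1, -1, 4; Σd² = 20
ρ = 1 − 6Σd² / [n(n²−1)] = 1 − 6×20 / (5×24) = 1 − 120/120 ≈ 0.000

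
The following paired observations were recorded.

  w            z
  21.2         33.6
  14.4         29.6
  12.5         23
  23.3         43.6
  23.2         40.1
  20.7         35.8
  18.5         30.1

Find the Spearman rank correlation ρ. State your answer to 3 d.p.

0.964

Rank w: 5, 2, 1, 7, 6, 4, 3
Rank z: 4, 2, 1, 7, 6, 5, 3
d = rank(w) − rank(z): 1, 0, 0, 0, 0, -1, 0; Σd² = 2
ρ = 1 − 6Σd² / [n(n²−1)] = 1 − 6×2 / (7×48) = 1 − 12/336 ≈ 0.964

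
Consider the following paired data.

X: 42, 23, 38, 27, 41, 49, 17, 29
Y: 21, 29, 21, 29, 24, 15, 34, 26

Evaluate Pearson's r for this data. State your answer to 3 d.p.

-0.961

n = 8, ΣX = 266, ΣY = 199, ΣX² = 9678, ΣY² = 5197, ΣXY = 6181
nΣXY − ΣXΣY = 49448 − 52934 = -3486
nΣX² − (ΣX)² = 77424 − 70756 = 6668; nΣY² − (ΣY)² = 41576 − 39601 = 1975
r = -3486 / √(6668 × 1975) = -3486 / 3628.9530 ≈ -0.961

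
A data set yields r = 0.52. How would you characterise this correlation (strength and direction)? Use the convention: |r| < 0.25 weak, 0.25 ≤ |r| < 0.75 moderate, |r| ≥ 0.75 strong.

moderate positive

r = 0.52 > 0 so the relationship is positive.
|r| = 0.52, which falls in the moderate range.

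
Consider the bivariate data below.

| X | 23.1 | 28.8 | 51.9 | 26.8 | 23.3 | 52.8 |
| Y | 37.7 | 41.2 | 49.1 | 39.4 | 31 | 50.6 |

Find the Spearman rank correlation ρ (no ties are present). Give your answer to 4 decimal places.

Rank X: 1, 4, 5, 3, 2, 6
Rank Y: 2, 4, 5, 3, 1, 6
d = rank(X) − rank(Y): -1, 0, 0, 0, 1, 0; Σd² = 2
ρ = 1 − 6Σd² / [n(n²−1)] = 1 − 6×2 / (6×35) = 1 − 12/210 ≈ 0.9429

0.9429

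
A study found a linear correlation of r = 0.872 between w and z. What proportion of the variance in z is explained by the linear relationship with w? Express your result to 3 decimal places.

0.760

r² = (0.872)² = 0.760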